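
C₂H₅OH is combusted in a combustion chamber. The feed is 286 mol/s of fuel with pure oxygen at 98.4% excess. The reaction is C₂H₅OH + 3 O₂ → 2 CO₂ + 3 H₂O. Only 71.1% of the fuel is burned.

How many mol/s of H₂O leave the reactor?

610 mol/s

Stoichiometric O₂ = 3 × 286 = 858 mol/s; O₂ fed = 858 × 1.984 = 1702 mol/s.
Fuel reacted = 0.711 × 286 → ξ = 203.3 mol/s.
Outlet (n = n₀ + ν ξ):
  C₂H₅OH: 286 − 1(203.3) = 82.65
  O₂: 1702 − 3(203.3) = 1092
  CO₂: 0 + 2(203.3) = 406.7
  H₂O: 0 + 3(203.3) = 610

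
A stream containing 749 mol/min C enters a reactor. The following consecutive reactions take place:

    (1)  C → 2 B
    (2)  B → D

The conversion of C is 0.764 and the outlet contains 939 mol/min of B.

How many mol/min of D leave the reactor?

Conversion of C: C consumed = 1ξ₁ = 0.764 × 749 → ξ₁ = 572.2 mol/min.
B balance: n_B = 0 + 2ξ₁ − 1ξ₂ = 939 → ξ₂ = (2·572.2 − 939)/1 = 205.5 mol/min.
Outlet amounts (n = n₀ + Σ ν·ξ):
  C: 749 − 1(572.2) = 176.8
  B: 0 + 2(572.2) − 1(205.5) = 939
  D: 0 + 1(205.5) = 205.5

205 mol/min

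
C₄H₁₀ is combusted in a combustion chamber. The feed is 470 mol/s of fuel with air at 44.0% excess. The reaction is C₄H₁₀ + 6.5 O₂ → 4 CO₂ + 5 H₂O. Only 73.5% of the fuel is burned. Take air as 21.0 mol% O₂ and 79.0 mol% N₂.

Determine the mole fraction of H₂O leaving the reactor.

Stoichiometric O₂ = 6.5 × 470 = 3055 mol/s; O₂ fed = 3055 × 1.440 = 4399 mol/s.
N₂ fed = 4399 × 79/21 = 16550 mol/s.
Fuel reacted = 0.735 × 470 → ξ = 345.4 mol/s.
Outlet (n = n₀ + ν ξ):
  C₄H₁₀: 470 − 1(345.4) = 124.6
  O₂: 4399 − 6.5(345.4) = 2154
  N₂: 16550 (inert)
  CO₂: 0 + 4(345.4) = 1382
  H₂O: 0 + 5(345.4) = 1727
Total out = 21940 mol/s; y_H₂O = 1727 / 21940 = 0.07874.

0.0787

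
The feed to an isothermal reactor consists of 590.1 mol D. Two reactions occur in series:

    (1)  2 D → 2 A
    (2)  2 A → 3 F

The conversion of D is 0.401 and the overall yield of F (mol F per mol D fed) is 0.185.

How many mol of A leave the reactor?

164 mol

Conversion of D: D consumed = 2ξ₁ = 0.401 × 590.1 → ξ₁ = 118.3 mol.
Yield of F: 3ξ₂ / 590.1 = 0.185 → ξ₂ = 36.39 mol.
Outlet amounts (n = n₀ + Σ ν·ξ):
  D: 590.1 − 2(118.3) = 353.5
  A: 0 + 2(118.3) − 2(36.39) = 163.9
  F: 0 + 3(36.39) = 109.2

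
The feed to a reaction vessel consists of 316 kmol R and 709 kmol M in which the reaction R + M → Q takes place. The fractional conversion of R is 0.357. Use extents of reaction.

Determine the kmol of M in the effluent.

R reacted = 0.357 × 316 = 112.8 kmol; ν_R = −1, so ξ = 112.8/1 = 112.8 kmol.
Outlet amounts (n = n₀ + ν ξ):
  R: 316 − 1(112.8) = 203.2
  M: 709 − 1(112.8) = 596.2
  Q: 0 + 1(112.8) = 112.8

596 kmol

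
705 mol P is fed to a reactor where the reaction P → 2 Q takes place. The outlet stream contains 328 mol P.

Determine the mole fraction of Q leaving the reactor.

0.697

For P: n = n₀ − 1ξ → 328 = 705 − 1ξ, giving ξ = 377 mol.
Outlet amounts (n = n₀ + ν ξ):
  P: 705 − 1(377) = 328
  Q: 0 + 2(377) = 754
Total out = 1082 mol; y_Q = 754 / 1082 = 0.6969.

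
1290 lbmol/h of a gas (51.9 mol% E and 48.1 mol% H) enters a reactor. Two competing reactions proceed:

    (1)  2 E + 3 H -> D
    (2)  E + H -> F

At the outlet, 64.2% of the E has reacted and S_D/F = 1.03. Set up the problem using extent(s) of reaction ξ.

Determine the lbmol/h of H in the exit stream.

Conversion of E: E consumed = 0.642 × 669.5 = 429.8 lbmol/h = 2ξ₁ + 1ξ₂.
Selectivity: 1ξ₁ / (1ξ₂) = 1.03 → ξ₁ = 1.03 ξ₂.
Substitute: (2·1.03 + 1) ξ₂ = 429.8 → ξ₂ = 140.5 lbmol/h, ξ₁ = 144.7 lbmol/h.
Outlet amounts (n = n₀ + Σ ν·ξ):
  E: 669.5 − 2(144.7) − 1(140.5) = 239.7
  H: 620.5 − 3(144.7) − 1(140.5) = 45.98
  D: 0 + 1(144.7) = 144.7
  F: 0 + 1(140.5) = 140.5

46 lbmol/h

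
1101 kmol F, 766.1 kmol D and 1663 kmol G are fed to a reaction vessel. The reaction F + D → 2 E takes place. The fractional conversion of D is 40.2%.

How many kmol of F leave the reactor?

D reacted = 0.402 × 766.1 = 308 kmol; ν_D = −1, so ξ = 308/1 = 308 kmol.
Outlet amounts (n = n₀ + ν ξ):
  F: 1101 − 1(308) = 793
  D: 766.1 − 1(308) = 458.1
  E: 0 + 2(308) = 615.9
  G: 1663 (inert)

793 kmol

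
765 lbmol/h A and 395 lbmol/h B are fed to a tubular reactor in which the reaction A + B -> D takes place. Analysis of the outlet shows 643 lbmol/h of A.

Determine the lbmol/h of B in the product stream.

273 lbmol/h

For A: n = n₀ − 1ξ → 643 = 765 − 1ξ, giving ξ = 122 lbmol/h.
Outlet amounts (n = n₀ + ν ξ):
  A: 765 − 1(122) = 643
  B: 395 − 1(122) = 273
  D: 0 + 1(122) = 122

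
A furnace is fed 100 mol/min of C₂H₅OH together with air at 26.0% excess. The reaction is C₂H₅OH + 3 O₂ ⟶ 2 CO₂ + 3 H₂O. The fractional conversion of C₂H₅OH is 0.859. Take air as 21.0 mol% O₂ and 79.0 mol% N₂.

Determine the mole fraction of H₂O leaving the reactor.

0.13

Stoichiometric O₂ = 3 × 100 = 300 mol/min; O₂ fed = 300 × 1.260 = 378 mol/min.
N₂ fed = 378 × 79/21 = 1422 mol/min.
Fuel reacted = 0.859 × 100 → ξ = 85.9 mol/min.
Outlet (n = n₀ + ν ξ):
  C₂H₅OH: 100 − 1(85.9) = 14.1
  O₂: 378 − 3(85.9) = 120.3
  N₂: 1422 (inert)
  CO₂: 0 + 2(85.9) = 171.8
  H₂O: 0 + 3(85.9) = 257.7
Total out = 1986 mol/min; y_H₂O = 257.7 / 1986 = 0.1298.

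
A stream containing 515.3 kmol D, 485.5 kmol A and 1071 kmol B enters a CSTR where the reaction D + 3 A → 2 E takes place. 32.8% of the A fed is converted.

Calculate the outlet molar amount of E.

106 kmol

A reacted = 0.328 × 485.5 = 159.2 kmol; ν_A = −3, so ξ = 159.2/3 = 53.08 kmol.
Outlet amounts (n = n₀ + ν ξ):
  D: 515.3 − 1(53.08) = 462.2
  A: 485.5 − 3(53.08) = 326.3
  E: 0 + 2(53.08) = 106.2
  B: 1071 (inert)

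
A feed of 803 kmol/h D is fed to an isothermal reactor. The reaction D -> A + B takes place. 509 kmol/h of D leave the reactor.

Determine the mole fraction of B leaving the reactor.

0.268

For D: n = n₀ − 1ξ → 509 = 803 − 1ξ, giving ξ = 294 kmol/h.
Outlet amounts (n = n₀ + ν ξ):
  D: 803 − 1(294) = 509
  A: 0 + 1(294) = 294
  B: 0 + 1(294) = 294
Total out = 1097 kmol/h; y_B = 294 / 1097 = 0.268.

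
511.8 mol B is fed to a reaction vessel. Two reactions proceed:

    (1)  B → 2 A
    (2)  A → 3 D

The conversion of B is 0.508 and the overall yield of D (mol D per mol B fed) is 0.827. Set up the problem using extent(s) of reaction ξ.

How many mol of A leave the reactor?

Conversion of B: B consumed = 1ξ₁ = 0.508 × 511.8 → ξ₁ = 260 mol.
Yield of D: 3ξ₂ / 511.8 = 0.827 → ξ₂ = 141.1 mol.
Outlet amounts (n = n₀ + Σ ν·ξ):
  B: 511.8 − 1(260) = 251.8
  A: 0 + 2(260) − 1(141.1) = 378.9
  D: 0 + 3(141.1) = 423.3

379 mol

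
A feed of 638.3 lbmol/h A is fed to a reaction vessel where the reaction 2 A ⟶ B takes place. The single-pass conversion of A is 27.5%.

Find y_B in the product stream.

A reacted = 0.275 × 638.3 = 175.5 lbmol/h; ν_A = −2, so ξ = 175.5/2 = 87.77 lbmol/h.
Outlet amounts (n = n₀ + ν ξ):
  A: 638.3 − 2(87.77) = 462.8
  B: 0 + 1(87.77) = 87.77
Total out = 550.5 lbmol/h; y_B = 87.77 / 550.5 = 0.1594.

0.159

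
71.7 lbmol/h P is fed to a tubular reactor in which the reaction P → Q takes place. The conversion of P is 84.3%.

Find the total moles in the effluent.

71.7 lbmol/h

P reacted = 0.843 × 71.7 = 60.44 lbmol/h; ν_P = −1, so ξ = 60.44/1 = 60.44 lbmol/h.
Outlet amounts (n = n₀ + ν ξ):
  P: 71.7 − 1(60.44) = 11.26
  Q: 0 + 1(60.44) = 60.44
Total out = 11.26 + 60.44 = 71.7 lbmol/h.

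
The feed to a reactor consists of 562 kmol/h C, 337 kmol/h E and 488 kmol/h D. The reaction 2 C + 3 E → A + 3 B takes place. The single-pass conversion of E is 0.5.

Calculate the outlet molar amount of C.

450 kmol/h

E reacted = 0.5 × 337 = 168.5 kmol/h; ν_E = −3, so ξ = 168.5/3 = 56.17 kmol/h.
Outlet amounts (n = n₀ + ν ξ):
  C: 562 − 2(56.17) = 449.7
  E: 337 − 3(56.17) = 168.5
  A: 0 + 1(56.17) = 56.17
  B: 0 + 3(56.17) = 168.5
  D: 488 (inert)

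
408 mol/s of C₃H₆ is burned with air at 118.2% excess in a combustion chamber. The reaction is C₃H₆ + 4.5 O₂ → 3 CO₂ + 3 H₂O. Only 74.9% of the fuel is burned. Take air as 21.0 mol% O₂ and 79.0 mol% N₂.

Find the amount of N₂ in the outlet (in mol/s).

Stoichiometric O₂ = 4.5 × 408 = 1836 mol/s; O₂ fed = 1836 × 2.182 = 4006 mol/s.
N₂ fed = 4006 × 79/21 = 15070 mol/s.
Fuel reacted = 0.749 × 408 → ξ = 305.6 mol/s.
Outlet (n = n₀ + ν ξ):
  C₃H₆: 408 − 1(305.6) = 102.4
  O₂: 4006 − 4.5(305.6) = 2631
  N₂: 15070 (inert)
  CO₂: 0 + 3(305.6) = 916.8
  H₂O: 0 + 3(305.6) = 916.8

15100 mol/s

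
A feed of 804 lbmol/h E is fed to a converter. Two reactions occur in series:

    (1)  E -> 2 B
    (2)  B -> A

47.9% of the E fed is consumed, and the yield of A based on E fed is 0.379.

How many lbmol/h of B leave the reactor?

Conversion of E: E consumed = 1ξ₁ = 0.479 × 804 → ξ₁ = 385.1 lbmol/h.
Yield of A: 1ξ₂ / 804 = 0.379 → ξ₂ = 304.7 lbmol/h.
Outlet amounts (n = n₀ + Σ ν·ξ):
  E: 804 − 1(385.1) = 418.9
  B: 0 + 2(385.1) − 1(304.7) = 465.5
  A: 0 + 1(304.7) = 304.7

466 lbmol/h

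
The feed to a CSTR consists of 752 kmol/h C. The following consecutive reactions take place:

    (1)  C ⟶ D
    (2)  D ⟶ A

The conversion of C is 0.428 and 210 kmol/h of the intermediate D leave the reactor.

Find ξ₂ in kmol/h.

ξ₂ = 112 kmol/h

Conversion of C: C consumed = 1ξ₁ = 0.428 × 752 → ξ₁ = 321.9 kmol/h.
D balance: n_D = 0 + 1ξ₁ − 1ξ₂ = 210 → ξ₂ = (1·321.9 − 210)/1 = 111.9 kmol/h.
Outlet amounts (n = n₀ + Σ ν·ξ):
  C: 752 − 1(321.9) = 430.1
  D: 0 + 1(321.9) − 1(111.9) = 210
  A: 0 + 1(111.9) = 111.9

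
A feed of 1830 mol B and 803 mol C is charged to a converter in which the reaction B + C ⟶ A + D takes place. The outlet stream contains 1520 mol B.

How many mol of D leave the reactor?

For B: n = n₀ − 1ξ → 1520 = 1830 − 1ξ, giving ξ = 310 mol.
Outlet amounts (n = n₀ + ν ξ):
  B: 1830 − 1(310) = 1520
  C: 803 − 1(310) = 493
  A: 0 + 1(310) = 310
  D: 0 + 1(310) = 310

310 mol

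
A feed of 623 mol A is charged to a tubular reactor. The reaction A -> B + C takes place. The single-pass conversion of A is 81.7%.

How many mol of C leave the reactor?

509 mol

A reacted = 0.817 × 623 = 509 mol; ν_A = −1, so ξ = 509/1 = 509 mol.
Outlet amounts (n = n₀ + ν ξ):
  A: 623 − 1(509) = 114
  B: 0 + 1(509) = 509
  C: 0 + 1(509) = 509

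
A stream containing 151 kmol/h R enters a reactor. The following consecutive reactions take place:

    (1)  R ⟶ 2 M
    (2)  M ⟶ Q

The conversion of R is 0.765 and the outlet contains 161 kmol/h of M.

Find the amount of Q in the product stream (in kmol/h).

Conversion of R: R consumed = 1ξ₁ = 0.765 × 151 → ξ₁ = 115.5 kmol/h.
M balance: n_M = 0 + 2ξ₁ − 1ξ₂ = 161 → ξ₂ = (2·115.5 − 161)/1 = 70.03 kmol/h.
Outlet amounts (n = n₀ + Σ ν·ξ):
  R: 151 − 1(115.5) = 35.48
  M: 0 + 2(115.5) − 1(70.03) = 161
  Q: 0 + 1(70.03) = 70.03

70 kmol/h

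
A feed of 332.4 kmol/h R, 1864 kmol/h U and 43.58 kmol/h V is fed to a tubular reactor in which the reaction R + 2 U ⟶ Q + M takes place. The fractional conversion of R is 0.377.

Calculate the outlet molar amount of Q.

R reacted = 0.377 × 332.4 = 125.3 kmol/h; ν_R = −1, so ξ = 125.3/1 = 125.3 kmol/h.
Outlet amounts (n = n₀ + ν ξ):
  R: 332.4 − 1(125.3) = 207.1
  U: 1864 − 2(125.3) = 1613
  Q: 0 + 1(125.3) = 125.3
  M: 0 + 1(125.3) = 125.3
  V: 43.58 (inert)

125 kmol/h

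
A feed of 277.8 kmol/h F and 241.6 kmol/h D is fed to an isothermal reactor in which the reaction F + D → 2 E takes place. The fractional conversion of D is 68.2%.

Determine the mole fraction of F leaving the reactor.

0.218

D reacted = 0.682 × 241.6 = 164.8 kmol/h; ν_D = −1, so ξ = 164.8/1 = 164.8 kmol/h.
Outlet amounts (n = n₀ + ν ξ):
  F: 277.8 − 1(164.8) = 113
  D: 241.6 − 1(164.8) = 76.83
  E: 0 + 2(164.8) = 329.5
Total out = 519.4 kmol/h; y_F = 113 / 519.4 = 0.2176.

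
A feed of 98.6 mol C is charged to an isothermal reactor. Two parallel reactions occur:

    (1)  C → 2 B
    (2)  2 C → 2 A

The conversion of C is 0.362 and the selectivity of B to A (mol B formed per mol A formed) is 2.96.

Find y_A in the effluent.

Conversion of C: C consumed = 0.362 × 98.6 = 35.69 mol = 1ξ₁ + 2ξ₂.
Selectivity: 2ξ₁ / (2ξ₂) = 2.96 → ξ₁ = 2.96 ξ₂.
Substitute: (1·2.96 + 2) ξ₂ = 35.69 → ξ₂ = 7.196 mol, ξ₁ = 21.3 mol.
Outlet amounts (n = n₀ + Σ ν·ξ):
  C: 98.6 − 1(21.3) − 2(7.196) = 62.91
  B: 0 + 2(21.3) = 42.6
  A: 0 + 2(7.196) = 14.39
Total out = 119.9 mol; y_A = 14.39 / 119.9 = 0.12.

0.12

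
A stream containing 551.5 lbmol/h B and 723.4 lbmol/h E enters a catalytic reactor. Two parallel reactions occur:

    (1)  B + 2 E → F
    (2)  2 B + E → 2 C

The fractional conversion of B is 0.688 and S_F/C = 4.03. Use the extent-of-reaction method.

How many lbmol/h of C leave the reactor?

Conversion of B: B consumed = 0.688 × 551.5 = 379.4 lbmol/h = 1ξ₁ + 2ξ₂.
Selectivity: 1ξ₁ / (2ξ₂) = 4.03 → ξ₁ = 8.06 ξ₂.
Substitute: (1·8.06 + 2) ξ₂ = 379.4 → ξ₂ = 37.72 lbmol/h, ξ₁ = 304 lbmol/h.
Outlet amounts (n = n₀ + Σ ν·ξ):
  B: 551.5 − 1(304) − 2(37.72) = 172.1
  E: 723.4 − 2(304) − 1(37.72) = 77.69
  F: 0 + 1(304) = 304
  C: 0 + 2(37.72) = 75.43

75.4 lbmol/h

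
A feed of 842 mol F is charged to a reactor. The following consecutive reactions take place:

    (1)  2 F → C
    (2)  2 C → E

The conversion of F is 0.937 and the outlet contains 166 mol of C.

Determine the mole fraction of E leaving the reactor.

0.343

Conversion of F: F consumed = 2ξ₁ = 0.937 × 842 → ξ₁ = 394.5 mol.
C balance: n_C = 0 + 1ξ₁ − 2ξ₂ = 166 → ξ₂ = (1·394.5 − 166)/2 = 114.2 mol.
Outlet amounts (n = n₀ + Σ ν·ξ):
  F: 842 − 2(394.5) = 53.05
  C: 0 + 1(394.5) − 2(114.2) = 166
  E: 0 + 1(114.2) = 114.2
Total out = 333.3 mol; y_E = 114.2 / 333.3 = 0.3428.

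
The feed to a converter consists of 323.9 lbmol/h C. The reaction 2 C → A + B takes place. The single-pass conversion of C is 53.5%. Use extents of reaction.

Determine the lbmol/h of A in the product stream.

86.6 lbmol/h

C reacted = 0.535 × 323.9 = 173.3 lbmol/h; ν_C = −2, so ξ = 173.3/2 = 86.64 lbmol/h.
Outlet amounts (n = n₀ + ν ξ):
  C: 323.9 − 2(86.64) = 150.6
  A: 0 + 1(86.64) = 86.64
  B: 0 + 1(86.64) = 86.64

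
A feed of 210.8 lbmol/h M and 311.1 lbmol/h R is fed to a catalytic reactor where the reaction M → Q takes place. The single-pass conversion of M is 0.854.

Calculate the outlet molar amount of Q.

M reacted = 0.854 × 210.8 = 180 lbmol/h; ν_M = −1, so ξ = 180/1 = 180 lbmol/h.
Outlet amounts (n = n₀ + ν ξ):
  M: 210.8 − 1(180) = 30.78
  Q: 0 + 1(180) = 180
  R: 311.1 (inert)

180 lbmol/h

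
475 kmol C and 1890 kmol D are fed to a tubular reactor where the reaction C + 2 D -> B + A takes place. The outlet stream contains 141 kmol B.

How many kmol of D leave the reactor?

For B: n = n₀ + 1ξ → 141 = 0 + 1ξ, giving ξ = 141 kmol.
Outlet amounts (n = n₀ + ν ξ):
  C: 475 − 1(141) = 334
  D: 1890 − 2(141) = 1608
  B: 0 + 1(141) = 141
  A: 0 + 1(141) = 141

1610 kmol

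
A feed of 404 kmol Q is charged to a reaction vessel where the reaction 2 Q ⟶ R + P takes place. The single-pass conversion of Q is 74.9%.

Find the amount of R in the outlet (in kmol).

Q reacted = 0.749 × 404 = 302.6 kmol; ν_Q = −2, so ξ = 302.6/2 = 151.3 kmol.
Outlet amounts (n = n₀ + ν ξ):
  Q: 404 − 2(151.3) = 101.4
  R: 0 + 1(151.3) = 151.3
  P: 0 + 1(151.3) = 151.3

151 kmol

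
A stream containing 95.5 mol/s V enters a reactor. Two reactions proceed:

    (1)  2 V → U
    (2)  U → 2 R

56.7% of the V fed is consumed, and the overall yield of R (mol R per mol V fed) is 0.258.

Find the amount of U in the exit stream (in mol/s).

14.8 mol/s

Conversion of V: V consumed = 2ξ₁ = 0.567 × 95.5 → ξ₁ = 27.07 mol/s.
Yield of R: 2ξ₂ / 95.5 = 0.258 → ξ₂ = 12.32 mol/s.
Outlet amounts (n = n₀ + Σ ν·ξ):
  V: 95.5 − 2(27.07) = 41.35
  U: 0 + 1(27.07) − 1(12.32) = 14.75
  R: 0 + 2(12.32) = 24.64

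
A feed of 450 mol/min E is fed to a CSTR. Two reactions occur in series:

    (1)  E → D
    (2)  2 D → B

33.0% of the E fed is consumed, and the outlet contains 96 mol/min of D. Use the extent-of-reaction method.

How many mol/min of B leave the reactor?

Conversion of E: E consumed = 1ξ₁ = 0.33 × 450 → ξ₁ = 148.5 mol/min.
D balance: n_D = 0 + 1ξ₁ − 2ξ₂ = 96 → ξ₂ = (1·148.5 − 96)/2 = 26.25 mol/min.
Outlet amounts (n = n₀ + Σ ν·ξ):
  E: 450 − 1(148.5) = 301.5
  D: 0 + 1(148.5) − 2(26.25) = 96
  B: 0 + 1(26.25) = 26.25

26.2 mol/min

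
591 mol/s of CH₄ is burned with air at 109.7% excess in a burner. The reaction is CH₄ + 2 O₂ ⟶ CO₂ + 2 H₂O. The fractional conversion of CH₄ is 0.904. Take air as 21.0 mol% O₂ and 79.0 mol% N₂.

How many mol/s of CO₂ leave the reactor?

534 mol/s

Stoichiometric O₂ = 2 × 591 = 1182 mol/s; O₂ fed = 1182 × 2.097 = 2479 mol/s.
N₂ fed = 2479 × 79/21 = 9324 mol/s.
Fuel reacted = 0.904 × 591 → ξ = 534.3 mol/s.
Outlet (n = n₀ + ν ξ):
  CH₄: 591 − 1(534.3) = 56.74
  O₂: 2479 − 2(534.3) = 1410
  N₂: 9324 (inert)
  CO₂: 0 + 1(534.3) = 534.3
  H₂O: 0 + 2(534.3) = 1069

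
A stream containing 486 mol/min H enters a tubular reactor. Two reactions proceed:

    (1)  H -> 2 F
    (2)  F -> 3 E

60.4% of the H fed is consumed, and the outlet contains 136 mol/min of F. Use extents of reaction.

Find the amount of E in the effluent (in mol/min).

1350 mol/min

Conversion of H: H consumed = 1ξ₁ = 0.604 × 486 → ξ₁ = 293.5 mol/min.
F balance: n_F = 0 + 2ξ₁ − 1ξ₂ = 136 → ξ₂ = (2·293.5 − 136)/1 = 451.1 mol/min.
Outlet amounts (n = n₀ + Σ ν·ξ):
  H: 486 − 1(293.5) = 192.5
  F: 0 + 2(293.5) − 1(451.1) = 136
  E: 0 + 3(451.1) = 1353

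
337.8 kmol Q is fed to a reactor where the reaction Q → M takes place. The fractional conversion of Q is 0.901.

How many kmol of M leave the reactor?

304 kmol

Q reacted = 0.901 × 337.8 = 304.4 kmol; ν_Q = −1, so ξ = 304.4/1 = 304.4 kmol.
Outlet amounts (n = n₀ + ν ξ):
  Q: 337.8 − 1(304.4) = 33.44
  M: 0 + 1(304.4) = 304.4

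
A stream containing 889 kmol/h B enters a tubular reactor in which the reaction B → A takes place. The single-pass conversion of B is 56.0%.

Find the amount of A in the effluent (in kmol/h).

498 kmol/h

B reacted = 0.56 × 889 = 497.8 kmol/h; ν_B = −1, so ξ = 497.8/1 = 497.8 kmol/h.
Outlet amounts (n = n₀ + ν ξ):
  B: 889 − 1(497.8) = 391.2
  A: 0 + 1(497.8) = 497.8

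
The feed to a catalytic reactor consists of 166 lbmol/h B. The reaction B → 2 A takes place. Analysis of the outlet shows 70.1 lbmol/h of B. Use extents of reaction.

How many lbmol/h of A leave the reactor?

192 lbmol/h

For B: n = n₀ − 1ξ → 70.1 = 166 − 1ξ, giving ξ = 95.9 lbmol/h.
Outlet amounts (n = n₀ + ν ξ):
  B: 166 − 1(95.9) = 70.1
  A: 0 + 2(95.9) = 191.8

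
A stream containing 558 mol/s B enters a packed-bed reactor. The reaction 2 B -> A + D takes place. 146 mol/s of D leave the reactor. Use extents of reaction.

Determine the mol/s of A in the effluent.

For D: n = n₀ + 1ξ → 146 = 0 + 1ξ, giving ξ = 146 mol/s.
Outlet amounts (n = n₀ + ν ξ):
  B: 558 − 2(146) = 266
  A: 0 + 1(146) = 146
  D: 0 + 1(146) = 146

146 mol/s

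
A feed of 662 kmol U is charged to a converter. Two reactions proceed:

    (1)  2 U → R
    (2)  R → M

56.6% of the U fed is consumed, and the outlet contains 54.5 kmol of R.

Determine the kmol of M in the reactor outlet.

133 kmol

Conversion of U: U consumed = 2ξ₁ = 0.566 × 662 → ξ₁ = 187.3 kmol.
R balance: n_R = 0 + 1ξ₁ − 1ξ₂ = 54.5 → ξ₂ = (1·187.3 − 54.5)/1 = 132.8 kmol.
Outlet amounts (n = n₀ + Σ ν·ξ):
  U: 662 − 2(187.3) = 287.3
  R: 0 + 1(187.3) − 1(132.8) = 54.5
  M: 0 + 1(132.8) = 132.8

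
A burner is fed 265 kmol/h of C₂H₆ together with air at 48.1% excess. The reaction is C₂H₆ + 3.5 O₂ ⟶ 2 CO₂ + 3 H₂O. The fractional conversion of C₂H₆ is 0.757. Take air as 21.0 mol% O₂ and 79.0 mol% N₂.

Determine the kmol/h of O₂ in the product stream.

Stoichiometric O₂ = 3.5 × 265 = 927.5 kmol/h; O₂ fed = 927.5 × 1.481 = 1374 kmol/h.
N₂ fed = 1374 × 79/21 = 5167 kmol/h.
Fuel reacted = 0.757 × 265 → ξ = 200.6 kmol/h.
Outlet (n = n₀ + ν ξ):
  C₂H₆: 265 − 1(200.6) = 64.4
  O₂: 1374 − 3.5(200.6) = 671.5
  N₂: 5167 (inert)
  CO₂: 0 + 2(200.6) = 401.2
  H₂O: 0 + 3(200.6) = 601.8

672 kmol/h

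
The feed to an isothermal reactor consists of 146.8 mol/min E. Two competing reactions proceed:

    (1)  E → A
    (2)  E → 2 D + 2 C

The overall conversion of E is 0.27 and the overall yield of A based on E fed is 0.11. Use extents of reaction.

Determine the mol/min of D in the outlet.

47 mol/min

Yield of A: 1ξ₁ / 146.8 = 0.11 → ξ₁ = 16.15 mol/min.
Conversion of E: 1ξ₁ + 1ξ₂ = 0.27 × 146.8 = 39.64 → ξ₂ = 23.49 mol/min.
Outlet amounts (n = n₀ + Σ ν·ξ):
  E: 146.8 − 1(16.15) − 1(23.49) = 107.2
  A: 0 + 1(16.15) = 16.15
  D: 0 + 2(23.49) = 46.98
  C: 0 + 2(23.49) = 46.98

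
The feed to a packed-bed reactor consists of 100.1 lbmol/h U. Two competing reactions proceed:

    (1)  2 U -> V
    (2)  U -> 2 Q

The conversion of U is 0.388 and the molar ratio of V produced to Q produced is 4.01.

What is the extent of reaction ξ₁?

ξ₁ = 18.3 lbmol/h

Conversion of U: U consumed = 0.388 × 100.1 = 38.84 lbmol/h = 2ξ₁ + 1ξ₂.
Selectivity: 1ξ₁ / (2ξ₂) = 4.01 → ξ₁ = 8.02 ξ₂.
Substitute: (2·8.02 + 1) ξ₂ = 38.84 → ξ₂ = 2.279 lbmol/h, ξ₁ = 18.28 lbmol/h.
Outlet amounts (n = n₀ + Σ ν·ξ):
  U: 100.1 − 2(18.28) − 1(2.279) = 61.26
  V: 0 + 1(18.28) = 18.28
  Q: 0 + 2(2.279) = 4.559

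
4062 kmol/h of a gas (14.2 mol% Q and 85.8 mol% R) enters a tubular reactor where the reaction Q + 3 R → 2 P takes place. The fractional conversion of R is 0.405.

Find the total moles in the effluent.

3120 kmol/h

R reacted = 0.405 × 3485 = 1412 kmol/h; ν_R = −3, so ξ = 1412/3 = 470.5 kmol/h.
Outlet amounts (n = n₀ + ν ξ):
  Q: 576.8 − 1(470.5) = 106.3
  R: 3485 − 3(470.5) = 2074
  P: 0 + 2(470.5) = 941
Total out = 106.3 + 2074 + 941 = 3121 kmol/h.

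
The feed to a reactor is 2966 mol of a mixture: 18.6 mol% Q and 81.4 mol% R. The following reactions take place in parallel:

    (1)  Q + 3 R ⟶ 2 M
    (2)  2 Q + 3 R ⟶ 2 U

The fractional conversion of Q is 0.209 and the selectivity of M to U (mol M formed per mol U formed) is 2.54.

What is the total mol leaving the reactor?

Conversion of Q: Q consumed = 0.209 × 551.7 = 115.3 mol = 1ξ₁ + 2ξ₂.
Selectivity: 2ξ₁ / (2ξ₂) = 2.54 → ξ₁ = 2.54 ξ₂.
Substitute: (1·2.54 + 2) ξ₂ = 115.3 → ξ₂ = 25.4 mol, ξ₁ = 64.51 mol.
Outlet amounts (n = n₀ + Σ ν·ξ):
  Q: 551.7 − 1(64.51) − 2(25.4) = 436.4
  R: 2414 − 3(64.51) − 3(25.4) = 2145
  M: 0 + 2(64.51) = 129
  U: 0 + 2(25.4) = 50.79
Total out = 436.4 + 2145 + 129 + 50.79 = 2761 mol.

2760 mol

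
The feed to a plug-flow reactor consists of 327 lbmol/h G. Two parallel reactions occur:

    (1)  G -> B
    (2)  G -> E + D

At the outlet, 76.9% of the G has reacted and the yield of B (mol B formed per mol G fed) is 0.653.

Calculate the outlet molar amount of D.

Yield of B: 1ξ₁ / 327 = 0.653 → ξ₁ = 213.5 lbmol/h.
Conversion of G: 1ξ₁ + 1ξ₂ = 0.769 × 327 = 251.5 → ξ₂ = 37.93 lbmol/h.
Outlet amounts (n = n₀ + Σ ν·ξ):
  G: 327 − 1(213.5) − 1(37.93) = 75.54
  B: 0 + 1(213.5) = 213.5
  E: 0 + 1(37.93) = 37.93
  D: 0 + 1(37.93) = 37.93

37.9 lbmol/h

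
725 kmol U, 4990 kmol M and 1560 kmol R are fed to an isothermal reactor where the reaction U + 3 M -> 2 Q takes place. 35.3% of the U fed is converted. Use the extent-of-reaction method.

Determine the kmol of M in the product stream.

U reacted = 0.353 × 725 = 255.9 kmol; ν_U = −1, so ξ = 255.9/1 = 255.9 kmol.
Outlet amounts (n = n₀ + ν ξ):
  U: 725 − 1(255.9) = 469.1
  M: 4990 − 3(255.9) = 4222
  Q: 0 + 2(255.9) = 511.8
  R: 1560 (inert)

4220 kmol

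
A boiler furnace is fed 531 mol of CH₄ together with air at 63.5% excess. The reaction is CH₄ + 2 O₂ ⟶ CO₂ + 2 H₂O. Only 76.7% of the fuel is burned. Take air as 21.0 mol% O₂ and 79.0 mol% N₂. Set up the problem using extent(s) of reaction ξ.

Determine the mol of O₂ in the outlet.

Stoichiometric O₂ = 2 × 531 = 1062 mol; O₂ fed = 1062 × 1.635 = 1736 mol.
N₂ fed = 1736 × 79/21 = 6532 mol.
Fuel reacted = 0.767 × 531 → ξ = 407.3 mol.
Outlet (n = n₀ + ν ξ):
  CH₄: 531 − 1(407.3) = 123.7
  O₂: 1736 − 2(407.3) = 921.8
  N₂: 6532 (inert)
  CO₂: 0 + 1(407.3) = 407.3
  H₂O: 0 + 2(407.3) = 814.6

922 mol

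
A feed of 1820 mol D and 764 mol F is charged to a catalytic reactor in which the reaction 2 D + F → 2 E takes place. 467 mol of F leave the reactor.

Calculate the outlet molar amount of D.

1230 mol

For F: n = n₀ − 1ξ → 467 = 764 − 1ξ, giving ξ = 297 mol.
Outlet amounts (n = n₀ + ν ξ):
  D: 1820 − 2(297) = 1226
  F: 764 − 1(297) = 467
  E: 0 + 2(297) = 594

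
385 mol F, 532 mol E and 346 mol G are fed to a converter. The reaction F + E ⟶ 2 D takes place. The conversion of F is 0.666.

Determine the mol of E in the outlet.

276 mol

F reacted = 0.666 × 385 = 256.4 mol; ν_F = −1, so ξ = 256.4/1 = 256.4 mol.
Outlet amounts (n = n₀ + ν ξ):
  F: 385 − 1(256.4) = 128.6
  E: 532 − 1(256.4) = 275.6
  D: 0 + 2(256.4) = 512.8
  G: 346 (inert)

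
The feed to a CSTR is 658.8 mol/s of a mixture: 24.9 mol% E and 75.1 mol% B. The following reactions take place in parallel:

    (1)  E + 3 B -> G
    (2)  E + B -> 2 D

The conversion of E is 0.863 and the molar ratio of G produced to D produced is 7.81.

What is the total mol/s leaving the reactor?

260 mol/s

Conversion of E: E consumed = 0.863 × 164 = 141.6 mol/s = 1ξ₁ + 1ξ₂.
Selectivity: 1ξ₁ / (2ξ₂) = 7.81 → ξ₁ = 15.62 ξ₂.
Substitute: (1·15.62 + 1) ξ₂ = 141.6 → ξ₂ = 8.518 mol/s, ξ₁ = 133 mol/s.
Outlet amounts (n = n₀ + Σ ν·ξ):
  E: 164 − 1(133) − 1(8.518) = 22.47
  B: 494.8 − 3(133) − 1(8.518) = 87.09
  G: 0 + 1(133) = 133
  D: 0 + 2(8.518) = 17.04
Total out = 22.47 + 87.09 + 133 + 17.04 = 259.7 mol/s.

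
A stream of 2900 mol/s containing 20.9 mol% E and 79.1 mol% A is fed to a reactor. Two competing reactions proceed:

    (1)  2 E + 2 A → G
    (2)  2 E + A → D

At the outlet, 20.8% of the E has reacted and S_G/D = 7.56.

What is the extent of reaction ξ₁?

ξ₁ = 55.7 mol/s

Conversion of E: E consumed = 0.208 × 606.1 = 126.1 mol/s = 2ξ₁ + 2ξ₂.
Selectivity: 1ξ₁ / (1ξ₂) = 7.56 → ξ₁ = 7.56 ξ₂.
Substitute: (2·7.56 + 2) ξ₂ = 126.1 → ξ₂ = 7.364 mol/s, ξ₁ = 55.67 mol/s.
Outlet amounts (n = n₀ + Σ ν·ξ):
  E: 606.1 − 2(55.67) − 2(7.364) = 480
  A: 2294 − 2(55.67) − 1(7.364) = 2175
  G: 0 + 1(55.67) = 55.67
  D: 0 + 1(7.364) = 7.364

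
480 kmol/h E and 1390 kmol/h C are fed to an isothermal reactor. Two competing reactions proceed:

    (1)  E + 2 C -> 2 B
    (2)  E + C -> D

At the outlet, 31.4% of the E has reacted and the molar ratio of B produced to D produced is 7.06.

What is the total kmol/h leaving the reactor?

Conversion of E: E consumed = 0.314 × 480 = 150.7 kmol/h = 1ξ₁ + 1ξ₂.
Selectivity: 2ξ₁ / (1ξ₂) = 7.06 → ξ₁ = 3.53 ξ₂.
Substitute: (1·3.53 + 1) ξ₂ = 150.7 → ξ₂ = 33.27 kmol/h, ξ₁ = 117.4 kmol/h.
Outlet amounts (n = n₀ + Σ ν·ξ):
  E: 480 − 1(117.4) − 1(33.27) = 329.3
  C: 1390 − 2(117.4) − 1(33.27) = 1122
  B: 0 + 2(117.4) = 234.9
  D: 0 + 1(33.27) = 33.27
Total out = 329.3 + 1122 + 234.9 + 33.27 = 1719 kmol/h.

1720 kmol/h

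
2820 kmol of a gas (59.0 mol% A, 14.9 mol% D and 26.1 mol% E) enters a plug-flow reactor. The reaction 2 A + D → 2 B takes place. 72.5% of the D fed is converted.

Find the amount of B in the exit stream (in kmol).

609 kmol

D reacted = 0.725 × 420.2 = 304.6 kmol; ν_D = −1, so ξ = 304.6/1 = 304.6 kmol.
Outlet amounts (n = n₀ + ν ξ):
  A: 1664 − 2(304.6) = 1055
  D: 420.2 − 1(304.6) = 115.5
  B: 0 + 2(304.6) = 609.3
  E: 736 (inert)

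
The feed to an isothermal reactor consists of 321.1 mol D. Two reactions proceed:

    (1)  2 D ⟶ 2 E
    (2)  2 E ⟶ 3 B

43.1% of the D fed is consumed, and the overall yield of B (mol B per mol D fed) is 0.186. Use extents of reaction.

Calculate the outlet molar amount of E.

Conversion of D: D consumed = 2ξ₁ = 0.431 × 321.1 → ξ₁ = 69.2 mol.
Yield of B: 3ξ₂ / 321.1 = 0.186 → ξ₂ = 19.91 mol.
Outlet amounts (n = n₀ + Σ ν·ξ):
  D: 321.1 − 2(69.2) = 182.7
  E: 0 + 2(69.2) − 2(19.91) = 98.58
  B: 0 + 3(19.91) = 59.72

98.6 mol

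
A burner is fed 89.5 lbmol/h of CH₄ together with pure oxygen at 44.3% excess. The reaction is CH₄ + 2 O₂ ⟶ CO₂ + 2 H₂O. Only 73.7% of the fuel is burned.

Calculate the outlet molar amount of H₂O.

Stoichiometric O₂ = 2 × 89.5 = 179 lbmol/h; O₂ fed = 179 × 1.443 = 258.3 lbmol/h.
Fuel reacted = 0.737 × 89.5 → ξ = 65.96 lbmol/h.
Outlet (n = n₀ + ν ξ):
  CH₄: 89.5 − 1(65.96) = 23.54
  O₂: 258.3 − 2(65.96) = 126.4
  CO₂: 0 + 1(65.96) = 65.96
  H₂O: 0 + 2(65.96) = 131.9

132 lbmol/h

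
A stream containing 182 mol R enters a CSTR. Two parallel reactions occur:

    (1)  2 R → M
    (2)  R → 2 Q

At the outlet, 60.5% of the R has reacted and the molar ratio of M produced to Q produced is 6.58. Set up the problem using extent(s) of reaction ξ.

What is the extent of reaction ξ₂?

Conversion of R: R consumed = 0.605 × 182 = 110.1 mol = 2ξ₁ + 1ξ₂.
Selectivity: 1ξ₁ / (2ξ₂) = 6.58 → ξ₁ = 13.16 ξ₂.
Substitute: (2·13.16 + 1) ξ₂ = 110.1 → ξ₂ = 4.03 mol, ξ₁ = 53.04 mol.
Outlet amounts (n = n₀ + Σ ν·ξ):
  R: 182 − 2(53.04) − 1(4.03) = 71.89
  M: 0 + 1(53.04) = 53.04
  Q: 0 + 2(4.03) = 8.061

ξ₂ = 4.03 mol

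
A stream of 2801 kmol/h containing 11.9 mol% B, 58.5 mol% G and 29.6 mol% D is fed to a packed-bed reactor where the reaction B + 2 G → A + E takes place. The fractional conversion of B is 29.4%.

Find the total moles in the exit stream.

2700 kmol/h

B reacted = 0.294 × 333.3 = 98 kmol/h; ν_B = −1, so ξ = 98/1 = 98 kmol/h.
Outlet amounts (n = n₀ + ν ξ):
  B: 333.3 − 1(98) = 235.3
  G: 1639 − 2(98) = 1443
  A: 0 + 1(98) = 98
  E: 0 + 1(98) = 98
  D: 829.1 (inert)
Total out = 235.3 + 1443 + 98 + 98 + 829.1 = 2703 kmol/h.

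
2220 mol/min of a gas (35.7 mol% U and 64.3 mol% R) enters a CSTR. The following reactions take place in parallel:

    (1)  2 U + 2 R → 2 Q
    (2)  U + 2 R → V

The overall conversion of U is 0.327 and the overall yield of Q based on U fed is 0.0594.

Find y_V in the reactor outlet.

0.121

Yield of Q: 2ξ₁ / 792.5 = 0.0594 → ξ₁ = 23.54 mol/min.
Conversion of U: 2ξ₁ + 1ξ₂ = 0.327 × 792.5 = 259.2 → ξ₂ = 212.1 mol/min.
Outlet amounts (n = n₀ + Σ ν·ξ):
  U: 792.5 − 2(23.54) − 1(212.1) = 533.4
  R: 1427 − 2(23.54) − 2(212.1) = 956.2
  Q: 0 + 2(23.54) = 47.08
  V: 0 + 1(212.1) = 212.1
Total out = 1749 mol/min; y_V = 212.1 / 1749 = 0.1213.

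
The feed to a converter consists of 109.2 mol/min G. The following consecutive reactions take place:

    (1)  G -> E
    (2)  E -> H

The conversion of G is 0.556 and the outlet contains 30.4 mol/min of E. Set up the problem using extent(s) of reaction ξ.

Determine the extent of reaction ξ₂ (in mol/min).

Conversion of G: G consumed = 1ξ₁ = 0.556 × 109.2 → ξ₁ = 60.72 mol/min.
E balance: n_E = 0 + 1ξ₁ − 1ξ₂ = 30.4 → ξ₂ = (1·60.72 − 30.4)/1 = 30.32 mol/min.
Outlet amounts (n = n₀ + Σ ν·ξ):
  G: 109.2 − 1(60.72) = 48.48
  E: 0 + 1(60.72) − 1(30.32) = 30.4
  H: 0 + 1(30.32) = 30.32

ξ₂ = 30.3 mol/min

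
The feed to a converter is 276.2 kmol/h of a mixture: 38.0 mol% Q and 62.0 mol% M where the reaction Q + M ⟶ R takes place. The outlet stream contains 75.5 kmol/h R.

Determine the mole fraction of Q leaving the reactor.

0.147

For R: n = n₀ + 1ξ → 75.5 = 0 + 1ξ, giving ξ = 75.5 kmol/h.
Outlet amounts (n = n₀ + ν ξ):
  Q: 105 − 1(75.5) = 29.46
  M: 171.2 − 1(75.5) = 95.74
  R: 0 + 1(75.5) = 75.5
Total out = 200.7 kmol/h; y_Q = 29.46 / 200.7 = 0.1468.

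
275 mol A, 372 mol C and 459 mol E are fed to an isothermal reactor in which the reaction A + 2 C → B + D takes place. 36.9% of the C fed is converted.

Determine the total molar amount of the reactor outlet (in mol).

C reacted = 0.369 × 372 = 137.3 mol; ν_C = −2, so ξ = 137.3/2 = 68.63 mol.
Outlet amounts (n = n₀ + ν ξ):
  A: 275 − 1(68.63) = 206.4
  C: 372 − 2(68.63) = 234.7
  B: 0 + 1(68.63) = 68.63
  D: 0 + 1(68.63) = 68.63
  E: 459 (inert)
Total out = 206.4 + 234.7 + 68.63 + 68.63 + 459 = 1037 mol.

1040 mol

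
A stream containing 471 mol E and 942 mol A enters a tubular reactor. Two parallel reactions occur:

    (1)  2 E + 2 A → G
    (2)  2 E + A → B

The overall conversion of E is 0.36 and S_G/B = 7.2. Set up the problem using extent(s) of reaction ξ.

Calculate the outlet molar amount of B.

Conversion of E: E consumed = 0.36 × 471 = 169.6 mol = 2ξ₁ + 2ξ₂.
Selectivity: 1ξ₁ / (1ξ₂) = 7.2 → ξ₁ = 7.2 ξ₂.
Substitute: (2·7.2 + 2) ξ₂ = 169.6 → ξ₂ = 10.34 mol, ξ₁ = 74.44 mol.
Outlet amounts (n = n₀ + Σ ν·ξ):
  E: 471 − 2(74.44) − 2(10.34) = 301.4
  A: 942 − 2(74.44) − 1(10.34) = 782.8
  G: 0 + 1(74.44) = 74.44
  B: 0 + 1(10.34) = 10.34

10.3 mol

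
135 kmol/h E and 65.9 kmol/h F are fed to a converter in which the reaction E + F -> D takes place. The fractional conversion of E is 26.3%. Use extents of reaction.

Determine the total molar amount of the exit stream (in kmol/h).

E reacted = 0.263 × 135 = 35.51 kmol/h; ν_E = −1, so ξ = 35.51/1 = 35.51 kmol/h.
Outlet amounts (n = n₀ + ν ξ):
  E: 135 − 1(35.51) = 99.5
  F: 65.9 − 1(35.51) = 30.4
  D: 0 + 1(35.51) = 35.51
Total out = 99.5 + 30.4 + 35.51 = 165.4 kmol/h.

165 kmol/h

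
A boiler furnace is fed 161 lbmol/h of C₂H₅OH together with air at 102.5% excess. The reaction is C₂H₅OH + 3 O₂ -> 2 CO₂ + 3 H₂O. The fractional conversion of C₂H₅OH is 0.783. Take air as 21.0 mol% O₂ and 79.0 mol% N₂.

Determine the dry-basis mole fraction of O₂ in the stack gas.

Stoichiometric O₂ = 3 × 161 = 483 lbmol/h; O₂ fed = 483 × 2.025 = 978.1 lbmol/h.
N₂ fed = 978.1 × 79/21 = 3679 lbmol/h.
Fuel reacted = 0.783 × 161 → ξ = 126.1 lbmol/h.
Outlet (n = n₀ + ν ξ):
  C₂H₅OH: 161 − 1(126.1) = 34.94
  O₂: 978.1 − 3(126.1) = 599.9
  N₂: 3679 (inert)
  CO₂: 0 + 2(126.1) = 252.1
  H₂O: 0 + 3(126.1) = 378.2
Dry total = 4566 lbmol/h; y_O₂ (dry) = 599.9 / 4566 = 0.1314.

0.131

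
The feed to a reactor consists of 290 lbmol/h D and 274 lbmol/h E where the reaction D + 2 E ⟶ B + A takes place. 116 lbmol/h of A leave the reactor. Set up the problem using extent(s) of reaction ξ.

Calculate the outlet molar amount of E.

For A: n = n₀ + 1ξ → 116 = 0 + 1ξ, giving ξ = 116 lbmol/h.
Outlet amounts (n = n₀ + ν ξ):
  D: 290 − 1(116) = 174
  E: 274 − 2(116) = 42
  B: 0 + 1(116) = 116
  A: 0 + 1(116) = 116

42 lbmol/h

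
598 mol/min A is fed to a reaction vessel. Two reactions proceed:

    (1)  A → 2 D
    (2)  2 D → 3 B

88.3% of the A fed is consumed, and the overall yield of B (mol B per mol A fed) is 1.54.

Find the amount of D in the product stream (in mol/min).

Conversion of A: A consumed = 1ξ₁ = 0.883 × 598 → ξ₁ = 528 mol/min.
Yield of B: 3ξ₂ / 598 = 1.54 → ξ₂ = 307 mol/min.
Outlet amounts (n = n₀ + Σ ν·ξ):
  A: 598 − 1(528) = 69.97
  D: 0 + 2(528) − 2(307) = 442.1
  B: 0 + 3(307) = 920.9

442 mol/min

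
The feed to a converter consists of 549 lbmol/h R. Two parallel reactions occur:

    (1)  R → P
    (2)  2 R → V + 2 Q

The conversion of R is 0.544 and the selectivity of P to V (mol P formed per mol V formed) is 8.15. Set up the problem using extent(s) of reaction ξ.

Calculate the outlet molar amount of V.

Conversion of R: R consumed = 0.544 × 549 = 298.7 lbmol/h = 1ξ₁ + 2ξ₂.
Selectivity: 1ξ₁ / (1ξ₂) = 8.15 → ξ₁ = 8.15 ξ₂.
Substitute: (1·8.15 + 2) ξ₂ = 298.7 → ξ₂ = 29.42 lbmol/h, ξ₁ = 239.8 lbmol/h.
Outlet amounts (n = n₀ + Σ ν·ξ):
  R: 549 − 1(239.8) − 2(29.42) = 250.3
  P: 0 + 1(239.8) = 239.8
  V: 0 + 1(29.42) = 29.42
  Q: 0 + 2(29.42) = 58.85

29.4 lbmol/h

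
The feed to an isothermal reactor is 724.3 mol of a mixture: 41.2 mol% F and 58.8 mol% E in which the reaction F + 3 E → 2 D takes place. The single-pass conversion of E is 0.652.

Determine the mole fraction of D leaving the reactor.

E reacted = 0.652 × 425.9 = 277.7 mol; ν_E = −3, so ξ = 277.7/3 = 92.56 mol.
Outlet amounts (n = n₀ + ν ξ):
  F: 298.4 − 1(92.56) = 205.9
  E: 425.9 − 3(92.56) = 148.2
  D: 0 + 2(92.56) = 185.1
Total out = 539.2 mol; y_D = 185.1 / 539.2 = 0.3433.

0.343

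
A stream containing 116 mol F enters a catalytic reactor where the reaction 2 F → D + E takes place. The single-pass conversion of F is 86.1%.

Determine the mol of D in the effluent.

49.9 mol

F reacted = 0.861 × 116 = 99.88 mol; ν_F = −2, so ξ = 99.88/2 = 49.94 mol.
Outlet amounts (n = n₀ + ν ξ):
  F: 116 − 2(49.94) = 16.12
  D: 0 + 1(49.94) = 49.94
  E: 0 + 1(49.94) = 49.94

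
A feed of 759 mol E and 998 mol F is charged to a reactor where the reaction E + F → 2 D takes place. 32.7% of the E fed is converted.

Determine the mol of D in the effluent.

496 mol

E reacted = 0.327 × 759 = 248.2 mol; ν_E = −1, so ξ = 248.2/1 = 248.2 mol.
Outlet amounts (n = n₀ + ν ξ):
  E: 759 − 1(248.2) = 510.8
  F: 998 − 1(248.2) = 749.8
  D: 0 + 2(248.2) = 496.4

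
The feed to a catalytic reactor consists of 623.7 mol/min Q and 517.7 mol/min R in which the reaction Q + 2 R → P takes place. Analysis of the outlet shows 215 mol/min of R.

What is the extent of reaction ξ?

For R: n = n₀ − 2ξ → 215 = 517.7 − 2ξ, giving ξ = 151.4 mol/min.
Outlet amounts (n = n₀ + ν ξ):
  Q: 623.7 − 1(151.4) = 472.4
  R: 517.7 − 2(151.4) = 215
  P: 0 + 1(151.4) = 151.4

ξ = 151 mol/min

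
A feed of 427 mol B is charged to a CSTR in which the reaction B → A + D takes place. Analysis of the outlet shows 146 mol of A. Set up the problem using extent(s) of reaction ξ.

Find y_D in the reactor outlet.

For A: n = n₀ + 1ξ → 146 = 0 + 1ξ, giving ξ = 146 mol.
Outlet amounts (n = n₀ + ν ξ):
  B: 427 − 1(146) = 281
  A: 0 + 1(146) = 146
  D: 0 + 1(146) = 146
Total out = 573 mol; y_D = 146 / 573 = 0.2548.

0.255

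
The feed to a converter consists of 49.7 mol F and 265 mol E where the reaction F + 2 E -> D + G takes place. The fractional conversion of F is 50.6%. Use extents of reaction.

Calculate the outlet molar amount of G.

F reacted = 0.506 × 49.7 = 25.15 mol; ν_F = −1, so ξ = 25.15/1 = 25.15 mol.
Outlet amounts (n = n₀ + ν ξ):
  F: 49.7 − 1(25.15) = 24.55
  E: 265 − 2(25.15) = 214.7
  D: 0 + 1(25.15) = 25.15
  G: 0 + 1(25.15) = 25.15

25.1 mol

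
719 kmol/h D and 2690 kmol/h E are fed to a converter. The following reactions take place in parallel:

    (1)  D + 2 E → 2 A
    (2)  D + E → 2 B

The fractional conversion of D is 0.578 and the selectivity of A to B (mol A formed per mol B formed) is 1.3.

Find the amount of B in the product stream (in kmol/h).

361 kmol/h

Conversion of D: D consumed = 0.578 × 719 = 415.6 kmol/h = 1ξ₁ + 1ξ₂.
Selectivity: 2ξ₁ / (2ξ₂) = 1.3 → ξ₁ = 1.3 ξ₂.
Substitute: (1·1.3 + 1) ξ₂ = 415.6 → ξ₂ = 180.7 kmol/h, ξ₁ = 234.9 kmol/h.
Outlet amounts (n = n₀ + Σ ν·ξ):
  D: 719 − 1(234.9) − 1(180.7) = 303.4
  E: 2690 − 2(234.9) − 1(180.7) = 2040
  A: 0 + 2(234.9) = 469.8
  B: 0 + 2(180.7) = 361.4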